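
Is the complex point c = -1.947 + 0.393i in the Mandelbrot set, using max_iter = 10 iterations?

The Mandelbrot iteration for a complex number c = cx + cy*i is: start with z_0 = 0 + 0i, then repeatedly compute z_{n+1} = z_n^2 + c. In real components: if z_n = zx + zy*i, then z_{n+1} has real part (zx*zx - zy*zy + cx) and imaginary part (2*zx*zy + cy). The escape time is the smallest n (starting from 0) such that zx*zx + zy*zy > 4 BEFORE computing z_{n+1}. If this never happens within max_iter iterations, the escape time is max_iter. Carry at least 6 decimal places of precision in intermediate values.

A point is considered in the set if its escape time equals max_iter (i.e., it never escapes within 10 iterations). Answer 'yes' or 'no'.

Answer: no

Derivation:
z_0 = 0 + 0i, c = -1.9470 + 0.3930i
Iter 1: z = -1.9470 + 0.3930i, |z|^2 = 3.9453
Iter 2: z = 1.6894 + -1.1373i, |z|^2 = 4.1475
Escaped at iteration 2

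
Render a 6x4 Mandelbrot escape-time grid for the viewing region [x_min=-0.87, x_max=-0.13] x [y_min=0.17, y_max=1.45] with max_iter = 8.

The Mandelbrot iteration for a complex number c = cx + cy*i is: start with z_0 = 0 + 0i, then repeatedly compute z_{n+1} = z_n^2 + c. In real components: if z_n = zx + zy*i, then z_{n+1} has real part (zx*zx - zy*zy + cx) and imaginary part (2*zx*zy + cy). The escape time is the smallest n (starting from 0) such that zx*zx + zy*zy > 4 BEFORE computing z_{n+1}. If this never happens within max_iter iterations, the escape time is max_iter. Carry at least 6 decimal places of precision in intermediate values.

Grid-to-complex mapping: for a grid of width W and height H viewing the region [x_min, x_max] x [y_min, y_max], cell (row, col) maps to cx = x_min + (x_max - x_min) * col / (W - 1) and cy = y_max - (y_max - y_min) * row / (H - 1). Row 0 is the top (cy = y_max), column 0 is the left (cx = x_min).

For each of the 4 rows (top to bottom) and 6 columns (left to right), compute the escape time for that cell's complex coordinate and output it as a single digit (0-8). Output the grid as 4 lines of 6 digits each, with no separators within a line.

(row=0, col=0): c = -0.8700 + 1.4500i → escape time 2
(row=0, col=1): c = -0.7220 + 1.4500i → escape time 2
(row=0, col=2): c = -0.5740 + 1.4500i → escape time 2
(row=0, col=3): c = -0.4260 + 1.4500i → escape time 2
(row=0, col=4): c = -0.2780 + 1.4500i → escape time 2
(row=0, col=5): c = -0.1300 + 1.4500i → escape time 2
(row=1, col=0): c = -0.8700 + 1.0233i → escape time 3
(row=1, col=1): c = -0.7220 + 1.0233i → escape time 3
(row=1, col=2): c = -0.5740 + 1.0233i → escape time 4
(row=1, col=3): c = -0.4260 + 1.0233i → escape time 4
(row=1, col=4): c = -0.2780 + 1.0233i → escape time 5
(row=1, col=5): c = -0.1300 + 1.0233i → escape time 8
(row=2, col=0): c = -0.8700 + 0.5967i → escape time 5
(row=2, col=1): c = -0.7220 + 0.5967i → escape time 6
(row=2, col=2): c = -0.5740 + 0.5967i → escape time 8
(row=2, col=3): c = -0.4260 + 0.5967i → escape time 8
(row=2, col=4): c = -0.2780 + 0.5967i → escape time 8
(row=2, col=5): c = -0.1300 + 0.5967i → escape time 8
(row=3, col=0): c = -0.8700 + 0.1700i → escape time 8
(row=3, col=1): c = -0.7220 + 0.1700i → escape time 8
(row=3, col=2): c = -0.5740 + 0.1700i → escape time 8
(row=3, col=3): c = -0.4260 + 0.1700i → escape time 8
(row=3, col=4): c = -0.2780 + 0.1700i → escape time 8
(row=3, col=5): c = -0.1300 + 0.1700i → escape time 8

Answer: 222222
334458
568888
888888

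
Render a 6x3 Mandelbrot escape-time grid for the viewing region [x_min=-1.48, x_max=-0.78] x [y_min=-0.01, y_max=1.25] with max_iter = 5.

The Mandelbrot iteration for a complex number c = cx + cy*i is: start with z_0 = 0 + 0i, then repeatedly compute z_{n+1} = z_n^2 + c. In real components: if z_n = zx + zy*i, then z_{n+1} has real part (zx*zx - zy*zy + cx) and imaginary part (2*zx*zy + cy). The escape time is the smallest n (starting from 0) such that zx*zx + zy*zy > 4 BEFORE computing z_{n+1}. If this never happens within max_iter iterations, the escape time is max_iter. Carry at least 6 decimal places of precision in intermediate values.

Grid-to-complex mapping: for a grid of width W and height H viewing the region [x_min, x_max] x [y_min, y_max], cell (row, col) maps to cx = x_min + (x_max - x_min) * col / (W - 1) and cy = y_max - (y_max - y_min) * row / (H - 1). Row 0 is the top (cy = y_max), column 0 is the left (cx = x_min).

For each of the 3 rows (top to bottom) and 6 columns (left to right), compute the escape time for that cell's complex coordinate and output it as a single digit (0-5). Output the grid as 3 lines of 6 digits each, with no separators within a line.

Answer: 222233
333455
555555

Derivation:
(row=0, col=0): c = -1.4800 + 1.2500i → escape time 2
(row=0, col=1): c = -1.3400 + 1.2500i → escape time 2
(row=0, col=2): c = -1.2000 + 1.2500i → escape time 2
(row=0, col=3): c = -1.0600 + 1.2500i → escape time 2
(row=0, col=4): c = -0.9200 + 1.2500i → escape time 3
(row=0, col=5): c = -0.7800 + 1.2500i → escape time 3
(row=1, col=0): c = -1.4800 + 0.6200i → escape time 3
(row=1, col=1): c = -1.3400 + 0.6200i → escape time 3
(row=1, col=2): c = -1.2000 + 0.6200i → escape time 3
(row=1, col=3): c = -1.0600 + 0.6200i → escape time 4
(row=1, col=4): c = -0.9200 + 0.6200i → escape time 5
(row=1, col=5): c = -0.7800 + 0.6200i → escape time 5
(row=2, col=0): c = -1.4800 + -0.0100i → escape time 5
(row=2, col=1): c = -1.3400 + -0.0100i → escape time 5
(row=2, col=2): c = -1.2000 + -0.0100i → escape time 5
(row=2, col=3): c = -1.0600 + -0.0100i → escape time 5
(row=2, col=4): c = -0.9200 + -0.0100i → escape time 5
(row=2, col=5): c = -0.7800 + -0.0100i → escape time 5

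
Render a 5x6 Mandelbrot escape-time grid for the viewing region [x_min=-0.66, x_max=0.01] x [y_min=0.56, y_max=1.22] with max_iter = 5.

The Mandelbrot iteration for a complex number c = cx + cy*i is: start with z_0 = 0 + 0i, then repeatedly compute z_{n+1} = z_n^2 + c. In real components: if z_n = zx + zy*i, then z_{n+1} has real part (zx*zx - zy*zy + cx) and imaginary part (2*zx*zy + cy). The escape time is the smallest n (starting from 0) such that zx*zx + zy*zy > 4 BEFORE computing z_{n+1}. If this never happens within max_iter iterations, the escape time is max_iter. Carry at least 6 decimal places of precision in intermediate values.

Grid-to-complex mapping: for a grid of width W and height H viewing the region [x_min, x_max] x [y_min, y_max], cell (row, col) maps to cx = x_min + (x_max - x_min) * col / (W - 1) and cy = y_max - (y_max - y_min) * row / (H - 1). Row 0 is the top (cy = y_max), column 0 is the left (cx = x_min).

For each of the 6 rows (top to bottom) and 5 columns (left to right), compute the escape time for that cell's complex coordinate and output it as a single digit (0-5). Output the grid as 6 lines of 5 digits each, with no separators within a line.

(row=0, col=0): c = -0.6600 + 1.2200i → escape time 3
(row=0, col=1): c = -0.4925 + 1.2200i → escape time 3
(row=0, col=2): c = -0.3250 + 1.2200i → escape time 3
(row=0, col=3): c = -0.1575 + 1.2200i → escape time 3
(row=0, col=4): c = 0.0100 + 1.2200i → escape time 3
(row=1, col=0): c = -0.6600 + 1.0880i → escape time 3
(row=1, col=1): c = -0.4925 + 1.0880i → escape time 4
(row=1, col=2): c = -0.3250 + 1.0880i → escape time 4
(row=1, col=3): c = -0.1575 + 1.0880i → escape time 5
(row=1, col=4): c = 0.0100 + 1.0880i → escape time 4
(row=2, col=0): c = -0.6600 + 0.9560i → escape time 4
(row=2, col=1): c = -0.4925 + 0.9560i → escape time 4
(row=2, col=2): c = -0.3250 + 0.9560i → escape time 5
(row=2, col=3): c = -0.1575 + 0.9560i → escape time 5
(row=2, col=4): c = 0.0100 + 0.9560i → escape time 5
(row=3, col=0): c = -0.6600 + 0.8240i → escape time 4
(row=3, col=1): c = -0.4925 + 0.8240i → escape time 5
(row=3, col=2): c = -0.3250 + 0.8240i → escape time 5
(row=3, col=3): c = -0.1575 + 0.8240i → escape time 5
(row=3, col=4): c = 0.0100 + 0.8240i → escape time 5
(row=4, col=0): c = -0.6600 + 0.6920i → escape time 5
(row=4, col=1): c = -0.4925 + 0.6920i → escape time 5
(row=4, col=2): c = -0.3250 + 0.6920i → escape time 5
(row=4, col=3): c = -0.1575 + 0.6920i → escape time 5
(row=4, col=4): c = 0.0100 + 0.6920i → escape time 5
(row=5, col=0): c = -0.6600 + 0.5600i → escape time 5
(row=5, col=1): c = -0.4925 + 0.5600i → escape time 5
(row=5, col=2): c = -0.3250 + 0.5600i → escape time 5
(row=5, col=3): c = -0.1575 + 0.5600i → escape time 5
(row=5, col=4): c = 0.0100 + 0.5600i → escape time 5

Answer: 33333
34454
44555
45555
55555
55555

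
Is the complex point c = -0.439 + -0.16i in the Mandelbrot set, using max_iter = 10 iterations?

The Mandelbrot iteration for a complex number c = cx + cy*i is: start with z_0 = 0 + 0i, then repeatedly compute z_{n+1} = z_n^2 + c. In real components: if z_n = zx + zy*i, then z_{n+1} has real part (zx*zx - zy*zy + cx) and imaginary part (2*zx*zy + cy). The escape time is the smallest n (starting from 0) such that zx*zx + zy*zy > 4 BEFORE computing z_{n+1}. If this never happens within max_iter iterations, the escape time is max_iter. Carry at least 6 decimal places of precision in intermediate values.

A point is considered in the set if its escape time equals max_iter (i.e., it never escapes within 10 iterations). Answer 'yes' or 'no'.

z_0 = 0 + 0i, c = -0.4390 + -0.1600i
Iter 1: z = -0.4390 + -0.1600i, |z|^2 = 0.2183
Iter 2: z = -0.2719 + -0.0195i, |z|^2 = 0.0743
Iter 3: z = -0.3655 + -0.1494i, |z|^2 = 0.1559
Iter 4: z = -0.3278 + -0.0508i, |z|^2 = 0.1100
Iter 5: z = -0.3342 + -0.1267i, |z|^2 = 0.1277
Iter 6: z = -0.3434 + -0.0753i, |z|^2 = 0.1236
Iter 7: z = -0.3268 + -0.1083i, |z|^2 = 0.1185
Iter 8: z = -0.3440 + -0.0892i, |z|^2 = 0.1263
Iter 9: z = -0.3287 + -0.0986i, |z|^2 = 0.1177
Did not escape in 10 iterations → in set

Answer: yes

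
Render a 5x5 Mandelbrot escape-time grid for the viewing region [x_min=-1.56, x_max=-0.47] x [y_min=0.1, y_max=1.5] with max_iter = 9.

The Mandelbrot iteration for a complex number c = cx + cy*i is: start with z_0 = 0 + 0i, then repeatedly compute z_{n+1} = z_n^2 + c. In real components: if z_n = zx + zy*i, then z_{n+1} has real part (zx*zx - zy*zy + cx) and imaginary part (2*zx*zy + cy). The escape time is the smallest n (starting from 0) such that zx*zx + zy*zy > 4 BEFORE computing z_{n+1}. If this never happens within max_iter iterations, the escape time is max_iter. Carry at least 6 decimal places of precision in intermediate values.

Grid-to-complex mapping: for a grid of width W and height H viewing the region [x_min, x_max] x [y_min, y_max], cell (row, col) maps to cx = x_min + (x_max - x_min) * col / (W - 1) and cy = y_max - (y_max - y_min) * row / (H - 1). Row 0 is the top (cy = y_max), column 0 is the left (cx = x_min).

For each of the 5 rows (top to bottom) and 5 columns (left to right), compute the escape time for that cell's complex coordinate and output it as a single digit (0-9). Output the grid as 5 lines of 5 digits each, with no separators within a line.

Answer: 12222
22333
33346
36589
69999

Derivation:
(row=0, col=0): c = -1.5600 + 1.5000i → escape time 1
(row=0, col=1): c = -1.2875 + 1.5000i → escape time 2
(row=0, col=2): c = -1.0150 + 1.5000i → escape time 2
(row=0, col=3): c = -0.7425 + 1.5000i → escape time 2
(row=0, col=4): c = -0.4700 + 1.5000i → escape time 2
(row=1, col=0): c = -1.5600 + 1.1500i → escape time 2
(row=1, col=1): c = -1.2875 + 1.1500i → escape time 2
(row=1, col=2): c = -1.0150 + 1.1500i → escape time 3
(row=1, col=3): c = -0.7425 + 1.1500i → escape time 3
(row=1, col=4): c = -0.4700 + 1.1500i → escape time 3
(row=2, col=0): c = -1.5600 + 0.8000i → escape time 3
(row=2, col=1): c = -1.2875 + 0.8000i → escape time 3
(row=2, col=2): c = -1.0150 + 0.8000i → escape time 3
(row=2, col=3): c = -0.7425 + 0.8000i → escape time 4
(row=2, col=4): c = -0.4700 + 0.8000i → escape time 6
(row=3, col=0): c = -1.5600 + 0.4500i → escape time 3
(row=3, col=1): c = -1.2875 + 0.4500i → escape time 6
(row=3, col=2): c = -1.0150 + 0.4500i → escape time 5
(row=3, col=3): c = -0.7425 + 0.4500i → escape time 8
(row=3, col=4): c = -0.4700 + 0.4500i → escape time 9
(row=4, col=0): c = -1.5600 + 0.1000i → escape time 6
(row=4, col=1): c = -1.2875 + 0.1000i → escape time 9
(row=4, col=2): c = -1.0150 + 0.1000i → escape time 9
(row=4, col=3): c = -0.7425 + 0.1000i → escape time 9
(row=4, col=4): c = -0.4700 + 0.1000i → escape time 9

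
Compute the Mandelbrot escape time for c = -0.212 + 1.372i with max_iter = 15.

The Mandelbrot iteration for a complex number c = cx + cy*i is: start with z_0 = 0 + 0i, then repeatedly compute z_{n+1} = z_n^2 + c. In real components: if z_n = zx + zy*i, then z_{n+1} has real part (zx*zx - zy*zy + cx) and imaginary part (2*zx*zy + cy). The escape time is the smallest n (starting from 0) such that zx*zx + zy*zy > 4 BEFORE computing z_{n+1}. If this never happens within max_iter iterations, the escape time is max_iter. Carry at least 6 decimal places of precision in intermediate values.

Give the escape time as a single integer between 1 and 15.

z_0 = 0 + 0i, c = -0.2120 + 1.3720i
Iter 1: z = -0.2120 + 1.3720i, |z|^2 = 1.9273
Iter 2: z = -2.0494 + 0.7903i, |z|^2 = 4.8247
Escaped at iteration 2

Answer: 2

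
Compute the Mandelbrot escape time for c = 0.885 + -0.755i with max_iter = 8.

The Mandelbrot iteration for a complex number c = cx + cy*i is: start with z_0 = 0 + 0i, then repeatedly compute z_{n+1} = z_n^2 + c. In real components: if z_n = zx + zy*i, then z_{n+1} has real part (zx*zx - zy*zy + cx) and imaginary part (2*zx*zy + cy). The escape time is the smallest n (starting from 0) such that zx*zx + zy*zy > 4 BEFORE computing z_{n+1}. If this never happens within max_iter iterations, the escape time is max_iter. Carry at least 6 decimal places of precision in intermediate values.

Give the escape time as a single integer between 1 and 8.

z_0 = 0 + 0i, c = 0.8850 + -0.7550i
Iter 1: z = 0.8850 + -0.7550i, |z|^2 = 1.3533
Iter 2: z = 1.0982 + -2.0913i, |z|^2 = 5.5798
Escaped at iteration 2

Answer: 2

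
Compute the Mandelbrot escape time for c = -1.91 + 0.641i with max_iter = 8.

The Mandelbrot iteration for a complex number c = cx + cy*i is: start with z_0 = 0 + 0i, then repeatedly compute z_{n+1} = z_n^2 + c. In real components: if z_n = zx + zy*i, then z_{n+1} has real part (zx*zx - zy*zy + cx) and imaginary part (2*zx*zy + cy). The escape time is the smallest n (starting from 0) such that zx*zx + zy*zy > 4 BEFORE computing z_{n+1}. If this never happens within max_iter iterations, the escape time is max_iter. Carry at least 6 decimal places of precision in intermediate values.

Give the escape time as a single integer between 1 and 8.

z_0 = 0 + 0i, c = -1.9100 + 0.6410i
Iter 1: z = -1.9100 + 0.6410i, |z|^2 = 4.0590
Escaped at iteration 1

Answer: 1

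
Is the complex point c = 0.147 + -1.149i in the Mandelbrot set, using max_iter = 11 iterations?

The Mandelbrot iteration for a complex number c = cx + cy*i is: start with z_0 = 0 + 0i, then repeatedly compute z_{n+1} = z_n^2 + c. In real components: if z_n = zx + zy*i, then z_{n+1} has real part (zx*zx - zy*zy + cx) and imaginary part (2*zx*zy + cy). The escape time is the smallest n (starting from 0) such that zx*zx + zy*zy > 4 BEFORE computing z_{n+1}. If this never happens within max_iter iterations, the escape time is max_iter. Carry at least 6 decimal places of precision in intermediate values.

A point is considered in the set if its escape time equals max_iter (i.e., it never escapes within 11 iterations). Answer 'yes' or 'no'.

Answer: no

Derivation:
z_0 = 0 + 0i, c = 0.1470 + -1.1490i
Iter 1: z = 0.1470 + -1.1490i, |z|^2 = 1.3418
Iter 2: z = -1.1516 + -1.4868i, |z|^2 = 3.5368
Iter 3: z = -0.7374 + 2.2754i, |z|^2 = 5.7212
Escaped at iteration 3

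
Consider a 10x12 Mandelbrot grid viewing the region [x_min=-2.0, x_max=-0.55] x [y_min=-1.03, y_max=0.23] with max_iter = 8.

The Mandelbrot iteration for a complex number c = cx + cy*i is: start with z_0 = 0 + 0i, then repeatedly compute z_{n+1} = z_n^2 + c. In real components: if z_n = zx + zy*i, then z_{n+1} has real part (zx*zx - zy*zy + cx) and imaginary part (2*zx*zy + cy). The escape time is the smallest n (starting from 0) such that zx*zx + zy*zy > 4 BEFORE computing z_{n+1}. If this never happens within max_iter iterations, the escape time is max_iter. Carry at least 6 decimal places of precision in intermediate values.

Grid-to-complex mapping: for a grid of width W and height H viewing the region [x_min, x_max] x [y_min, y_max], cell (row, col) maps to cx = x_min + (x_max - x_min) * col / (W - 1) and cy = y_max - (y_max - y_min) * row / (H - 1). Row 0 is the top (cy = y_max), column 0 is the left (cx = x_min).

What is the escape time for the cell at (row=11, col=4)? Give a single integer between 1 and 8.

z_0 = 0 + 0i, c = -1.3556 + -1.0300i
Iter 1: z = -1.3556 + -1.0300i, |z|^2 = 2.8984
Iter 2: z = -0.5789 + 1.7624i, |z|^2 = 3.4414
Iter 3: z = -4.1266 + -3.0706i, |z|^2 = 26.4578
Escaped at iteration 3

Answer: 3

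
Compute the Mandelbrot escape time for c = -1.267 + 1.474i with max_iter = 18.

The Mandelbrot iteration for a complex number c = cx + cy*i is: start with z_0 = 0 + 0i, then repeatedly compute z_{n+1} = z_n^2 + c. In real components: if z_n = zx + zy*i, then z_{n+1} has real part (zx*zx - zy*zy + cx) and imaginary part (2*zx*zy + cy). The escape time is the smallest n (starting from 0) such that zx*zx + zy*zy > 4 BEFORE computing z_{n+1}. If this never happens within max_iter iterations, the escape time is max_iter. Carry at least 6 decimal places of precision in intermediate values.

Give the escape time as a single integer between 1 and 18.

Answer: 2

Derivation:
z_0 = 0 + 0i, c = -1.2670 + 1.4740i
Iter 1: z = -1.2670 + 1.4740i, |z|^2 = 3.7780
Iter 2: z = -1.8344 + -2.2611i, |z|^2 = 8.4776
Escaped at iteration 2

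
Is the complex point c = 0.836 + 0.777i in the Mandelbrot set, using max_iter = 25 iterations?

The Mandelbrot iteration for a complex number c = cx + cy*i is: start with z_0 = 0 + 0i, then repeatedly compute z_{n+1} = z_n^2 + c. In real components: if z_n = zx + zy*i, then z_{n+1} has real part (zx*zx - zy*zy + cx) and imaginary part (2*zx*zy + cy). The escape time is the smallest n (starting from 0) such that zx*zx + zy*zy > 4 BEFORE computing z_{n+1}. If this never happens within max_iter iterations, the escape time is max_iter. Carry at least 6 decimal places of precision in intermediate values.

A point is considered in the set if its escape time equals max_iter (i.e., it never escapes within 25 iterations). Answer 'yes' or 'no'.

z_0 = 0 + 0i, c = 0.8360 + 0.7770i
Iter 1: z = 0.8360 + 0.7770i, |z|^2 = 1.3026
Iter 2: z = 0.9312 + 2.0761i, |z|^2 = 5.1774
Escaped at iteration 2

Answer: no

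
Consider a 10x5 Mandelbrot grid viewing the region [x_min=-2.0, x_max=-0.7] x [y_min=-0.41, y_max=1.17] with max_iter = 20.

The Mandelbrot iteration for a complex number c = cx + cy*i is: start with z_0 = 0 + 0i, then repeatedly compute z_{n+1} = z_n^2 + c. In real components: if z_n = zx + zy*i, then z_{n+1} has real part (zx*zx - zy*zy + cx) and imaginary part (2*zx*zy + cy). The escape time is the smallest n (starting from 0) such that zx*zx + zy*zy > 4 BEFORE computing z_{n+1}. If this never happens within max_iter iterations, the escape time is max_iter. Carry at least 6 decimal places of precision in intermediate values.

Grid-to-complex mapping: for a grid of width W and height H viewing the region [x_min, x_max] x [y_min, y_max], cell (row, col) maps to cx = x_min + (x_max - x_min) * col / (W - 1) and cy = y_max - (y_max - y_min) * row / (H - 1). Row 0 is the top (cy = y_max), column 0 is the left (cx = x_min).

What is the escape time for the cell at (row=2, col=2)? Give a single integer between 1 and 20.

Answer: 3

Derivation:
z_0 = 0 + 0i, c = -1.7111 + 0.3800i
Iter 1: z = -1.7111 + 0.3800i, |z|^2 = 3.0723
Iter 2: z = 1.0724 + -0.9204i, |z|^2 = 1.9972
Iter 3: z = -1.4083 + -1.5942i, |z|^2 = 4.5247
Escaped at iteration 3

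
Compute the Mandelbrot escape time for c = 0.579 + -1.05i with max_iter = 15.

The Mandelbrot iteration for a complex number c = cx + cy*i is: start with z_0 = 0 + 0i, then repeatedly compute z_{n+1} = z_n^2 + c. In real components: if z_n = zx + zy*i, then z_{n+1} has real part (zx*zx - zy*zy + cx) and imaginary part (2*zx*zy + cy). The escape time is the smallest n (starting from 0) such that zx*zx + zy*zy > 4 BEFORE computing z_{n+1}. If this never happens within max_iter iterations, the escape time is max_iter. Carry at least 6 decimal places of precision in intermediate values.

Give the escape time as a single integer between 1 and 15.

Answer: 2

Derivation:
z_0 = 0 + 0i, c = 0.5790 + -1.0500i
Iter 1: z = 0.5790 + -1.0500i, |z|^2 = 1.4377
Iter 2: z = -0.1883 + -2.2659i, |z|^2 = 5.1697
Escaped at iteration 2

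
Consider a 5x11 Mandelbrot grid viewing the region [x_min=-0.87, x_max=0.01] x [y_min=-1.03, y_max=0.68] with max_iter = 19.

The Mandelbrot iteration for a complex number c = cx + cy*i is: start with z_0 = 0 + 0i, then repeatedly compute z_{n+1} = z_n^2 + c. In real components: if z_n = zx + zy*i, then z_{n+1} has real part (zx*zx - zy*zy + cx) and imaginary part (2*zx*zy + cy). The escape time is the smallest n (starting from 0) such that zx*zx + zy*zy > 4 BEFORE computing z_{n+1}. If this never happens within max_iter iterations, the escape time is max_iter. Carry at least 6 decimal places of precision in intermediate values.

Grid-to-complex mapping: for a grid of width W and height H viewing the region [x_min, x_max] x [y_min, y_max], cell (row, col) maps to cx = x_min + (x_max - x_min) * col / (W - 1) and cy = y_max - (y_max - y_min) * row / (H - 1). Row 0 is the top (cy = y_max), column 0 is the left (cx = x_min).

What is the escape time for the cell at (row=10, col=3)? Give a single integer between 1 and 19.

z_0 = 0 + 0i, c = -0.2100 + -1.0300i
Iter 1: z = -0.2100 + -1.0300i, |z|^2 = 1.1050
Iter 2: z = -1.2268 + -0.5974i, |z|^2 = 1.8619
Iter 3: z = 0.9382 + 0.4358i, |z|^2 = 1.0700
Iter 4: z = 0.4802 + -0.2123i, |z|^2 = 0.2757
Iter 5: z = -0.0245 + -1.2339i, |z|^2 = 1.5232
Iter 6: z = -1.7320 + -0.9696i, |z|^2 = 3.9400
Iter 7: z = 1.8498 + 2.3287i, |z|^2 = 8.8446
Escaped at iteration 7

Answer: 7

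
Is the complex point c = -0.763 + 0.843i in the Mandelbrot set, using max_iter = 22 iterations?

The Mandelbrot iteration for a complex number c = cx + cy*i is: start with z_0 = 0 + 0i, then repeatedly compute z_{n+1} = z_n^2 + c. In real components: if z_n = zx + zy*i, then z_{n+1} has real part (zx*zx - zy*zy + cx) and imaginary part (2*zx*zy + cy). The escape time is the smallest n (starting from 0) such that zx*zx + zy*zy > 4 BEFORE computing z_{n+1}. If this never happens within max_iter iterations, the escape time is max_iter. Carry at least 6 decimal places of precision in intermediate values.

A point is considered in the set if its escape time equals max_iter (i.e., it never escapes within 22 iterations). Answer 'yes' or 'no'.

Answer: no

Derivation:
z_0 = 0 + 0i, c = -0.7630 + 0.8430i
Iter 1: z = -0.7630 + 0.8430i, |z|^2 = 1.2928
Iter 2: z = -0.8915 + -0.4434i, |z|^2 = 0.9914
Iter 3: z = -0.1649 + 1.6336i, |z|^2 = 2.6958
Iter 4: z = -3.4045 + 0.3043i, |z|^2 = 11.6829
Escaped at iteration 4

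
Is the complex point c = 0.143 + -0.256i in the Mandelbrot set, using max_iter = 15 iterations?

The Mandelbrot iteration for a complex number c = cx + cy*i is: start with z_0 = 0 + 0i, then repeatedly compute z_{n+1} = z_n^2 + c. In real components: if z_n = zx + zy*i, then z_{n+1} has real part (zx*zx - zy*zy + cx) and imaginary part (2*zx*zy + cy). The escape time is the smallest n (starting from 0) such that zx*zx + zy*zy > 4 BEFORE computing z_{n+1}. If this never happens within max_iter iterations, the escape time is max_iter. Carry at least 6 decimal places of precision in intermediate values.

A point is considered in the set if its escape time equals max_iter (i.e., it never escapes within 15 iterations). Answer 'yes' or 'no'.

Answer: yes

Derivation:
z_0 = 0 + 0i, c = 0.1430 + -0.2560i
Iter 1: z = 0.1430 + -0.2560i, |z|^2 = 0.0860
Iter 2: z = 0.0979 + -0.3292i, |z|^2 = 0.1180
Iter 3: z = 0.0442 + -0.3205i, |z|^2 = 0.1047
Iter 4: z = 0.0423 + -0.2843i, |z|^2 = 0.0826
Iter 5: z = 0.0639 + -0.2800i, |z|^2 = 0.0825
Iter 6: z = 0.0687 + -0.2918i, |z|^2 = 0.0899
Iter 7: z = 0.0626 + -0.2961i, |z|^2 = 0.0916
Iter 8: z = 0.0593 + -0.2930i, |z|^2 = 0.0894
Iter 9: z = 0.0606 + -0.2907i, |z|^2 = 0.0882
Iter 10: z = 0.0622 + -0.2913i, |z|^2 = 0.0887
Iter 11: z = 0.0620 + -0.2922i, |z|^2 = 0.0892
Iter 12: z = 0.0615 + -0.2923i, |z|^2 = 0.0892
Iter 13: z = 0.0614 + -0.2919i, |z|^2 = 0.0890
Iter 14: z = 0.0615 + -0.2918i, |z|^2 = 0.0890
Did not escape in 15 iterations → in set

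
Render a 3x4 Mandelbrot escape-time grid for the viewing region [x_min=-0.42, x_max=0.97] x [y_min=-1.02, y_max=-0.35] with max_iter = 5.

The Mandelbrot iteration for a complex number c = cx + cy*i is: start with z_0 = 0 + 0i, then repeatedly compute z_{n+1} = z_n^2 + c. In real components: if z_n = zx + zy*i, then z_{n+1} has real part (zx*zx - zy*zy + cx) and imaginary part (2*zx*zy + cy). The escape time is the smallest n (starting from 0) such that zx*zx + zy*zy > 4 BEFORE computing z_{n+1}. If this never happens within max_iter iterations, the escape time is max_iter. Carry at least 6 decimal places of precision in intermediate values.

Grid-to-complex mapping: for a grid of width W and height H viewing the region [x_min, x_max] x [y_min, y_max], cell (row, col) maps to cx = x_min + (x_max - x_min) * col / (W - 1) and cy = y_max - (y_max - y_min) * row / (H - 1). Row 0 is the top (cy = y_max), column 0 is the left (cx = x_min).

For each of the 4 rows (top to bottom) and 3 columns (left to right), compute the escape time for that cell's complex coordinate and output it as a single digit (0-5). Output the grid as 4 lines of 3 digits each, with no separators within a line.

(row=0, col=0): c = -0.4200 + -0.3500i → escape time 5
(row=0, col=1): c = 0.2750 + -0.3500i → escape time 5
(row=0, col=2): c = 0.9700 + -0.3500i → escape time 2
(row=1, col=0): c = -0.4200 + -0.5733i → escape time 5
(row=1, col=1): c = 0.2750 + -0.5733i → escape time 5
(row=1, col=2): c = 0.9700 + -0.5733i → escape time 2
(row=2, col=0): c = -0.4200 + -0.7967i → escape time 5
(row=2, col=1): c = 0.2750 + -0.7967i → escape time 5
(row=2, col=2): c = 0.9700 + -0.7967i → escape time 2
(row=3, col=0): c = -0.4200 + -1.0200i → escape time 4
(row=3, col=1): c = 0.2750 + -1.0200i → escape time 3
(row=3, col=2): c = 0.9700 + -1.0200i → escape time 2

Answer: 552
552
552
432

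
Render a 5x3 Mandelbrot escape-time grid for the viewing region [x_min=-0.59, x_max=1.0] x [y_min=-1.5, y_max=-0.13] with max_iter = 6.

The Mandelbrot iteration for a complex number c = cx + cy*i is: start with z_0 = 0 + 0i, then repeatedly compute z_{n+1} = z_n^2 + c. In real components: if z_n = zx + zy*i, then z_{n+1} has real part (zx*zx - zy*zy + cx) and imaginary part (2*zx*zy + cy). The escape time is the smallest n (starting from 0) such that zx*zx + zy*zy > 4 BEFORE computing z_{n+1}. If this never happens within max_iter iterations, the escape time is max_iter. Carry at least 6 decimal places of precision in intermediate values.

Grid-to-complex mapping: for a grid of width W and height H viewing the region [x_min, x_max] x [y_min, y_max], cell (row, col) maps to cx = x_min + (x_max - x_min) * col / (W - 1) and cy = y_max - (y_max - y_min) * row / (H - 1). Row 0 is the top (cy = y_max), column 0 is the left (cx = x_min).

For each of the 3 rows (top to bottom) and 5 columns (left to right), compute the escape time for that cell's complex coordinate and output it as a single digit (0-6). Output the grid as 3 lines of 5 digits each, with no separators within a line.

(row=0, col=0): c = -0.5900 + -0.1300i → escape time 6
(row=0, col=1): c = -0.1925 + -0.1300i → escape time 6
(row=0, col=2): c = 0.2050 + -0.1300i → escape time 6
(row=0, col=3): c = 0.6025 + -0.1300i → escape time 4
(row=0, col=4): c = 1.0000 + -0.1300i → escape time 2
(row=1, col=0): c = -0.5900 + -0.8150i → escape time 4
(row=1, col=1): c = -0.1925 + -0.8150i → escape time 6
(row=1, col=2): c = 0.2050 + -0.8150i → escape time 5
(row=1, col=3): c = 0.6025 + -0.8150i → escape time 3
(row=1, col=4): c = 1.0000 + -0.8150i → escape time 2
(row=2, col=0): c = -0.5900 + -1.5000i → escape time 2
(row=2, col=1): c = -0.1925 + -1.5000i → escape time 2
(row=2, col=2): c = 0.2050 + -1.5000i → escape time 2
(row=2, col=3): c = 0.6025 + -1.5000i → escape time 2
(row=2, col=4): c = 1.0000 + -1.5000i → escape time 2

Answer: 66642
46532
22222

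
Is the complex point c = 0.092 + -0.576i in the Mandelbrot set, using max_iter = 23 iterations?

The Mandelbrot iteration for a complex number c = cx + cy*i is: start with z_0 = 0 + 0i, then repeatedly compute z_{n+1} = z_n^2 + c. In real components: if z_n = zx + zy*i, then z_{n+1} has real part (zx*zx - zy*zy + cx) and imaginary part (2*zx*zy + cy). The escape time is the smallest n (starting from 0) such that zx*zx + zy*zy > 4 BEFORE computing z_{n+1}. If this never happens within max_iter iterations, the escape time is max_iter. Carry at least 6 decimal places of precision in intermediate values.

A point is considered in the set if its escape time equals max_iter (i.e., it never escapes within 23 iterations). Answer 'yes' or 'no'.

Answer: yes

Derivation:
z_0 = 0 + 0i, c = 0.0920 + -0.5760i
Iter 1: z = 0.0920 + -0.5760i, |z|^2 = 0.3402
Iter 2: z = -0.2313 + -0.6820i, |z|^2 = 0.5186
Iter 3: z = -0.3196 + -0.2605i, |z|^2 = 0.1700
Iter 4: z = 0.1263 + -0.4095i, |z|^2 = 0.1836
Iter 5: z = -0.0597 + -0.6794i, |z|^2 = 0.4652
Iter 6: z = -0.3660 + -0.4948i, |z|^2 = 0.3788
Iter 7: z = -0.0189 + -0.2137i, |z|^2 = 0.0460
Iter 8: z = 0.0467 + -0.5679i, |z|^2 = 0.3247
Iter 9: z = -0.2284 + -0.6290i, |z|^2 = 0.4478
Iter 10: z = -0.2515 + -0.2887i, |z|^2 = 0.1466
Iter 11: z = 0.0719 + -0.4308i, |z|^2 = 0.1907
Iter 12: z = -0.0884 + -0.6380i, |z|^2 = 0.4148
Iter 13: z = -0.3072 + -0.4632i, |z|^2 = 0.3089
Iter 14: z = -0.0282 + -0.2914i, |z|^2 = 0.0857
Iter 15: z = 0.0079 + -0.5596i, |z|^2 = 0.3132
Iter 16: z = -0.2210 + -0.5848i, |z|^2 = 0.3908
Iter 17: z = -0.2011 + -0.3175i, |z|^2 = 0.1412
Iter 18: z = 0.0317 + -0.4483i, |z|^2 = 0.2020
Iter 19: z = -0.1080 + -0.6044i, |z|^2 = 0.3769
Iter 20: z = -0.2616 + -0.4455i, |z|^2 = 0.2669
Iter 21: z = -0.0380 + -0.3429i, |z|^2 = 0.1190
Iter 22: z = -0.0241 + -0.5499i, |z|^2 = 0.3030
Did not escape in 23 iterations → in set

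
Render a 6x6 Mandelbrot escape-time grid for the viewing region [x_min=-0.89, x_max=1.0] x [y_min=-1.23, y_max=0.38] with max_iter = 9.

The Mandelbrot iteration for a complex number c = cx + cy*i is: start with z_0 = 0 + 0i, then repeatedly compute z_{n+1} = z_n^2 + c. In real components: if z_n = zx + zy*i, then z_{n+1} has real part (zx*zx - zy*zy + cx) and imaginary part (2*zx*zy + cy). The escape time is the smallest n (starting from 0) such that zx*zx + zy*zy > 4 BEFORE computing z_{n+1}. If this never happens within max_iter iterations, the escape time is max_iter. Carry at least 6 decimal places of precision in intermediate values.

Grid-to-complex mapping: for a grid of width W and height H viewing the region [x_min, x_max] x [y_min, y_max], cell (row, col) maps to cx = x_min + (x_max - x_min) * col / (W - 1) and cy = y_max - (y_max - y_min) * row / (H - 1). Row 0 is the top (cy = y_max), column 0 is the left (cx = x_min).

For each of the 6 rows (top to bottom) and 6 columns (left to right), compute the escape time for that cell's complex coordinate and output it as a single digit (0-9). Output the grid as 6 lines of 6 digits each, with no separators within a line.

(row=0, col=0): c = -0.8900 + 0.3800i → escape time 7
(row=0, col=1): c = -0.5120 + 0.3800i → escape time 9
(row=0, col=2): c = -0.1340 + 0.3800i → escape time 9
(row=0, col=3): c = 0.2440 + 0.3800i → escape time 9
(row=0, col=4): c = 0.6220 + 0.3800i → escape time 4
(row=0, col=5): c = 1.0000 + 0.3800i → escape time 2
(row=1, col=0): c = -0.8900 + 0.0580i → escape time 9
(row=1, col=1): c = -0.5120 + 0.0580i → escape time 9
(row=1, col=2): c = -0.1340 + 0.0580i → escape time 9
(row=1, col=3): c = 0.2440 + 0.0580i → escape time 9
(row=1, col=4): c = 0.6220 + 0.0580i → escape time 4
(row=1, col=5): c = 1.0000 + 0.0580i → escape time 2
(row=2, col=0): c = -0.8900 + -0.2640i → escape time 9
(row=2, col=1): c = -0.5120 + -0.2640i → escape time 9
(row=2, col=2): c = -0.1340 + -0.2640i → escape time 9
(row=2, col=3): c = 0.2440 + -0.2640i → escape time 9
(row=2, col=4): c = 0.6220 + -0.2640i → escape time 4
(row=2, col=5): c = 1.0000 + -0.2640i → escape time 2
(row=3, col=0): c = -0.8900 + -0.5860i → escape time 5
(row=3, col=1): c = -0.5120 + -0.5860i → escape time 9
(row=3, col=2): c = -0.1340 + -0.5860i → escape time 9
(row=3, col=3): c = 0.2440 + -0.5860i → escape time 9
(row=3, col=4): c = 0.6220 + -0.5860i → escape time 3
(row=3, col=5): c = 1.0000 + -0.5860i → escape time 2
(row=4, col=0): c = -0.8900 + -0.9080i → escape time 3
(row=4, col=1): c = -0.5120 + -0.9080i → escape time 4
(row=4, col=2): c = -0.1340 + -0.9080i → escape time 9
(row=4, col=3): c = 0.2440 + -0.9080i → escape time 4
(row=4, col=4): c = 0.6220 + -0.9080i → escape time 2
(row=4, col=5): c = 1.0000 + -0.9080i → escape time 2
(row=5, col=0): c = -0.8900 + -1.2300i → escape time 3
(row=5, col=1): c = -0.5120 + -1.2300i → escape time 3
(row=5, col=2): c = -0.1340 + -1.2300i → escape time 3
(row=5, col=3): c = 0.2440 + -1.2300i → escape time 2
(row=5, col=4): c = 0.6220 + -1.2300i → escape time 2
(row=5, col=5): c = 1.0000 + -1.2300i → escape time 2

Answer: 799942
999942
999942
599932
349422
333222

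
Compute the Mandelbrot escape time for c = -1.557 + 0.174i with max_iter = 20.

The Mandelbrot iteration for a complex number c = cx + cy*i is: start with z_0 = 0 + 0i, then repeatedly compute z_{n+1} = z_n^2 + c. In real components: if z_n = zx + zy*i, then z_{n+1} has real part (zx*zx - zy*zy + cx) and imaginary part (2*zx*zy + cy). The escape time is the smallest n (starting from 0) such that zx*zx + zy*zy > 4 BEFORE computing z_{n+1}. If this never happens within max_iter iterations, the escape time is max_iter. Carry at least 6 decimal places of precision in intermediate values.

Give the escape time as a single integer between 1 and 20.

z_0 = 0 + 0i, c = -1.5570 + 0.1740i
Iter 1: z = -1.5570 + 0.1740i, |z|^2 = 2.4545
Iter 2: z = 0.8370 + -0.3678i, |z|^2 = 0.8358
Iter 3: z = -0.9918 + -0.4417i, |z|^2 = 1.1788
Iter 4: z = -0.7685 + 1.0502i, |z|^2 = 1.6935
Iter 5: z = -2.0693 + -1.4402i, |z|^2 = 6.3563
Escaped at iteration 5

Answer: 5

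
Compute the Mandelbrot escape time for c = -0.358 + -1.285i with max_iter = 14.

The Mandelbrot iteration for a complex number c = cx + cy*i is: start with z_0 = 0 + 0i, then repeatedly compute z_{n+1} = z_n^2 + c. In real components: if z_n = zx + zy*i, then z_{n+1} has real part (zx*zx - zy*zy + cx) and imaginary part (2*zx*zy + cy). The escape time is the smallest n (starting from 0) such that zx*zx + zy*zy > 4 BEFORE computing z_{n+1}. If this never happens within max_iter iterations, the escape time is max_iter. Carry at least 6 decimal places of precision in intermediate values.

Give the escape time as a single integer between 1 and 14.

z_0 = 0 + 0i, c = -0.3580 + -1.2850i
Iter 1: z = -0.3580 + -1.2850i, |z|^2 = 1.7794
Iter 2: z = -1.8811 + -0.3649i, |z|^2 = 3.6716
Iter 3: z = 3.0472 + 0.0879i, |z|^2 = 9.2932
Escaped at iteration 3

Answer: 3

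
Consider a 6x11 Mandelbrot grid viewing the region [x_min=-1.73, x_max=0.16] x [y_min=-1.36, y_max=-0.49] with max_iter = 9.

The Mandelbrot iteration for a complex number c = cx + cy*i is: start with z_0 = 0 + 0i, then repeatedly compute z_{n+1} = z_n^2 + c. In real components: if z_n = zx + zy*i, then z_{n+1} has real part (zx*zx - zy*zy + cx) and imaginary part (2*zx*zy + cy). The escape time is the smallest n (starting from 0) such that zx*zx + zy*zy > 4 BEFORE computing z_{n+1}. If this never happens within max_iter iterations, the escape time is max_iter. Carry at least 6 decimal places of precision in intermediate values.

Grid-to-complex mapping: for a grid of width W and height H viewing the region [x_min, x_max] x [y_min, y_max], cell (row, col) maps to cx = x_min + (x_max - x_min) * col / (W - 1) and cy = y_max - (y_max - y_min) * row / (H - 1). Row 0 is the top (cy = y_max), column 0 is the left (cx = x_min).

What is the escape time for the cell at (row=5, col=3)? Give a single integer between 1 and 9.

Answer: 4

Derivation:
z_0 = 0 + 0i, c = -0.5960 + -0.9250i
Iter 1: z = -0.5960 + -0.9250i, |z|^2 = 1.2108
Iter 2: z = -1.0964 + 0.1776i, |z|^2 = 1.2337
Iter 3: z = 0.5746 + -1.3144i, |z|^2 = 2.0579
Iter 4: z = -1.9936 + -2.4355i, |z|^2 = 9.9061
Escaped at iteration 4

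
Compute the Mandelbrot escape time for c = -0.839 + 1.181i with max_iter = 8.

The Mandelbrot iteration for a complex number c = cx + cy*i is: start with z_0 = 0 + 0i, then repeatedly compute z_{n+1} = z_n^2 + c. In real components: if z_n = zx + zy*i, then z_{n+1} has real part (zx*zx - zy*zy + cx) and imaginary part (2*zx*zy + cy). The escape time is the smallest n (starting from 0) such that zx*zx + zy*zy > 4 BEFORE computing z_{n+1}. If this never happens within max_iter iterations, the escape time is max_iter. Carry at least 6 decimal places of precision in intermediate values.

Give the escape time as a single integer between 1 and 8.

z_0 = 0 + 0i, c = -0.8390 + 1.1810i
Iter 1: z = -0.8390 + 1.1810i, |z|^2 = 2.0987
Iter 2: z = -1.5298 + -0.8007i, |z|^2 = 2.9816
Iter 3: z = 0.8603 + 3.6309i, |z|^2 = 13.9238
Escaped at iteration 3

Answer: 3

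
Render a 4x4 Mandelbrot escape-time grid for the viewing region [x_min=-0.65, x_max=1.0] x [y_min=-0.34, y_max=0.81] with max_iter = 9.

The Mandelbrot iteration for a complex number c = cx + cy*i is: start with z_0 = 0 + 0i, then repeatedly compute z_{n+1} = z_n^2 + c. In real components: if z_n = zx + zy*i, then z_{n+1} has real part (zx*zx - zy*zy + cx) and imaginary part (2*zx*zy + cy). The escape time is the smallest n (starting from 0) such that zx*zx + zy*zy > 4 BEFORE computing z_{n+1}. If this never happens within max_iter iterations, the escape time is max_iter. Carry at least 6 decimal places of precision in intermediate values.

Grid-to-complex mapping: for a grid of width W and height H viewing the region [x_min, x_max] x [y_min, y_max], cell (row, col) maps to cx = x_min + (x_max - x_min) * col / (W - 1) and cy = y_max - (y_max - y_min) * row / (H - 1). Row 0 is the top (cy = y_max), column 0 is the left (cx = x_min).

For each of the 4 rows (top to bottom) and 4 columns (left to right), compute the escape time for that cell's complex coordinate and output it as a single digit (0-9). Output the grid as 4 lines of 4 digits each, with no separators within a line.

(row=0, col=0): c = -0.6500 + 0.8100i → escape time 4
(row=0, col=1): c = -0.1000 + 0.8100i → escape time 9
(row=0, col=2): c = 0.4500 + 0.8100i → escape time 3
(row=0, col=3): c = 1.0000 + 0.8100i → escape time 2
(row=1, col=0): c = -0.6500 + 0.4267i → escape time 9
(row=1, col=1): c = -0.1000 + 0.4267i → escape time 9
(row=1, col=2): c = 0.4500 + 0.4267i → escape time 7
(row=1, col=3): c = 1.0000 + 0.4267i → escape time 2
(row=2, col=0): c = -0.6500 + 0.0433i → escape time 9
(row=2, col=1): c = -0.1000 + 0.0433i → escape time 9
(row=2, col=2): c = 0.4500 + 0.0433i → escape time 6
(row=2, col=3): c = 1.0000 + 0.0433i → escape time 2
(row=3, col=0): c = -0.6500 + -0.3400i → escape time 9
(row=3, col=1): c = -0.1000 + -0.3400i → escape time 9
(row=3, col=2): c = 0.4500 + -0.3400i → escape time 9
(row=3, col=3): c = 1.0000 + -0.3400i → escape time 2

Answer: 4932
9972
9962
9992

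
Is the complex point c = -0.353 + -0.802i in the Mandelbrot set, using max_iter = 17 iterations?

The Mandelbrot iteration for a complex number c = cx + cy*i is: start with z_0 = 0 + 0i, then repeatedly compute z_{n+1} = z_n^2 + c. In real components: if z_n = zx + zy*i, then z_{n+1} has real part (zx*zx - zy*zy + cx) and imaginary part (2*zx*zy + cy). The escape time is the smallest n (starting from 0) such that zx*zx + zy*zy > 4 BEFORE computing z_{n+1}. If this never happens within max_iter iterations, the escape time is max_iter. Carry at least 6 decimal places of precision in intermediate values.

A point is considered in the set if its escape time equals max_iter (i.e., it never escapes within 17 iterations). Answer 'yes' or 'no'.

z_0 = 0 + 0i, c = -0.3530 + -0.8020i
Iter 1: z = -0.3530 + -0.8020i, |z|^2 = 0.7678
Iter 2: z = -0.8716 + -0.2358i, |z|^2 = 0.8153
Iter 3: z = 0.3511 + -0.3910i, |z|^2 = 0.2761
Iter 4: z = -0.3826 + -1.0765i, |z|^2 = 1.3053
Iter 5: z = -1.3655 + 0.0218i, |z|^2 = 1.8651
Iter 6: z = 1.5112 + -0.8615i, |z|^2 = 3.0258
Iter 7: z = 1.1886 + -3.4057i, |z|^2 = 13.0113
Escaped at iteration 7

Answer: no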